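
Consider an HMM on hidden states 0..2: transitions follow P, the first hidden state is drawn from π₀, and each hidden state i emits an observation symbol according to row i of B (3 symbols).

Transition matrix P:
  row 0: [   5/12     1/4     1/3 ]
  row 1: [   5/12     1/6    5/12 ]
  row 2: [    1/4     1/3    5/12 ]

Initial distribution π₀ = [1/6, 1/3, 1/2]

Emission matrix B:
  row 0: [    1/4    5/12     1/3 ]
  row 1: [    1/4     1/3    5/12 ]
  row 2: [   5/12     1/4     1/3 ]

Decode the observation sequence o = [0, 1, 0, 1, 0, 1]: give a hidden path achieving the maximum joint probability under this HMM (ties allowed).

t=0: δ = [4.167e-02, 8.333e-02, 2.083e-01]  (obs o_0=0)
t=1: δ = [2.170e-02, 2.315e-02, 2.170e-02]  ψ = [2, 2, 2]  (obs o_1=1)
t=2: δ = [2.411e-03, 1.808e-03, 4.019e-03]  ψ = [1, 2, 1]  (obs o_2=0)
t=3: δ = [4.186e-04, 4.465e-04, 4.186e-04]  ψ = [0, 2, 2]  (obs o_3=1)
t=4: δ = [4.651e-05, 3.489e-05, 7.752e-05]  ψ = [1, 2, 1]  (obs o_4=0)
t=5: δ = [8.075e-06, 8.614e-06, 8.075e-06]  ψ = [0, 2, 2]  (obs o_5=1)
backtrack: best end state = 1; path = [2, 1, 2, 1, 2, 1]

path = [2, 1, 2, 1, 2, 1]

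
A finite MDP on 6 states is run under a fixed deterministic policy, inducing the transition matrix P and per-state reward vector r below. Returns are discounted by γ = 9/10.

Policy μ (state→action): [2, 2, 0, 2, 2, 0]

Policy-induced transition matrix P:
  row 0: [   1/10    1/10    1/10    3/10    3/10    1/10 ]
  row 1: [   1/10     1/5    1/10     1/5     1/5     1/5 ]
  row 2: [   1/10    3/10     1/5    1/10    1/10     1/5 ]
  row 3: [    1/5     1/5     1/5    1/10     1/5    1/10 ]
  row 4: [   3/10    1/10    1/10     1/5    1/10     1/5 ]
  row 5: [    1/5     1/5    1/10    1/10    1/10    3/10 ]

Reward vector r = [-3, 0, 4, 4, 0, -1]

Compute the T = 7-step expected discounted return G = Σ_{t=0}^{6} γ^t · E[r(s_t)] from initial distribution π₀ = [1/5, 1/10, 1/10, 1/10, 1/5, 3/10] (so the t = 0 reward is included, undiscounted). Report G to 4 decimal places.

G = 1.9405

t=0: π = [0.2000, 0.1000, 0.1000, 0.1000, 0.2000, 0.3000], E[r] = -0.1000, γ^t·E[r] = -0.100000, running G = -0.100000
t=1: π = [0.1800, 0.1700, 0.1200, 0.1700, 0.1600, 0.2000], E[r] = 0.4200, γ^t·E[r] = 0.378000, running G = 0.278000
t=2: π = [0.1690, 0.1780, 0.1290, 0.1690, 0.1700, 0.1850], E[r] = 0.5000, γ^t·E[r] = 0.405000, running G = 0.683000
t=3: π = [0.1694, 0.1790, 0.1298, 0.1686, 0.1685, 0.1847], E[r] = 0.5007, γ^t·E[r] = 0.365010, running G = 1.048010
t=4: π = [0.1690, 0.1792, 0.1298, 0.1686, 0.1686, 0.1847], E[r] = 0.5021, γ^t·E[r] = 0.329441, running G = 1.377451
t=5: π = [0.1691, 0.1792, 0.1298, 0.1686, 0.1686, 0.1847], E[r] = 0.5019, γ^t·E[r] = 0.296349, running G = 1.673800
t=6: π = [0.1690, 0.1792, 0.1298, 0.1686, 0.1686, 0.1847], E[r] = 0.5019, γ^t·E[r] = 0.266729, running G = 1.940529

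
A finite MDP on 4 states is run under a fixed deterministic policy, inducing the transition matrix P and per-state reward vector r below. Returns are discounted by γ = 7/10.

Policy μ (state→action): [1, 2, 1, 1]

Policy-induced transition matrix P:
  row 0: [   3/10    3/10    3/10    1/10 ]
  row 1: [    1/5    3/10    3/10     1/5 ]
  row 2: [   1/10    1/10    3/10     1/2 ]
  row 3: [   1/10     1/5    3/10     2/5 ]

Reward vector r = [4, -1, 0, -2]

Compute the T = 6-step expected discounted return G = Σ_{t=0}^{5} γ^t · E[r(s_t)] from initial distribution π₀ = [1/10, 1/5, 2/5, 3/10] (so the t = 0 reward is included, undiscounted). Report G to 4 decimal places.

t=0: π = [0.1000, 0.2000, 0.4000, 0.3000], E[r] = -0.4000, γ^t·E[r] = -0.400000, running G = -0.400000
t=1: π = [0.1400, 0.1900, 0.3000, 0.3700], E[r] = -0.3700, γ^t·E[r] = -0.259000, running G = -0.659000
t=2: π = [0.1470, 0.2030, 0.3000, 0.3500], E[r] = -0.3150, γ^t·E[r] = -0.154350, running G = -0.813350
t=3: π = [0.1497, 0.2050, 0.3000, 0.3453], E[r] = -0.2968, γ^t·E[r] = -0.101802, running G = -0.915152
t=4: π = [0.1504, 0.2055, 0.3000, 0.3441], E[r] = -0.2919, γ^t·E[r] = -0.070083, running G = -0.985235
t=5: π = [0.1506, 0.2056, 0.3000, 0.3438], E[r] = -0.2906, γ^t·E[r] = -0.048841, running G = -1.034076

G = -1.0341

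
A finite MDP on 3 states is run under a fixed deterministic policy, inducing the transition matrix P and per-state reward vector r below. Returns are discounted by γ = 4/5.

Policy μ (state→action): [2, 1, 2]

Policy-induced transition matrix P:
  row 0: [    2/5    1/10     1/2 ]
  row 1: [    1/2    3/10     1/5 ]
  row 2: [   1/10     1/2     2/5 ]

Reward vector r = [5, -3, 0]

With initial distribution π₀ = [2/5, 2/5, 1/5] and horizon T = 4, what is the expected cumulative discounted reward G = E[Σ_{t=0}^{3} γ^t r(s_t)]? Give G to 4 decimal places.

G = 2.4669

t=0: π = [0.4000, 0.4000, 0.2000], E[r] = 0.8000, γ^t·E[r] = 0.800000, running G = 0.800000
t=1: π = [0.3800, 0.2600, 0.3600], E[r] = 1.1200, γ^t·E[r] = 0.896000, running G = 1.696000
t=2: π = [0.3180, 0.2960, 0.3860], E[r] = 0.7020, γ^t·E[r] = 0.449280, running G = 2.145280
t=3: π = [0.3138, 0.3136, 0.3726], E[r] = 0.6282, γ^t·E[r] = 0.321638, running G = 2.466918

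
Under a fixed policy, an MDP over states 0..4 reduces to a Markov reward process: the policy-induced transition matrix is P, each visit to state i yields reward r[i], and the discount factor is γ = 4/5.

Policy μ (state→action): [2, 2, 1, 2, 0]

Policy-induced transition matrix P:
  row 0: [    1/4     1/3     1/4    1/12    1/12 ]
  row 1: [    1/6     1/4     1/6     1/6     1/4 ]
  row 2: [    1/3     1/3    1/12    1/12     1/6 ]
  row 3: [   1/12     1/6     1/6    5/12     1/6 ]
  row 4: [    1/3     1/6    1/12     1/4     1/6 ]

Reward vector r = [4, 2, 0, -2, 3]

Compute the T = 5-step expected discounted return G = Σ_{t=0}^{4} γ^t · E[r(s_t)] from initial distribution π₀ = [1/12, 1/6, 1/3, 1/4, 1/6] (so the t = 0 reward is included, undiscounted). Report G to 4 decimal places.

t=0: π = [0.0833, 0.1667, 0.3333, 0.2500, 0.1667], E[r] = 0.6667, γ^t·E[r] = 0.666667, running G = 0.666667
t=1: π = [0.2361, 0.2500, 0.1319, 0.2083, 0.1736], E[r] = 1.5486, γ^t·E[r] = 1.238889, running G = 1.905556
t=2: π = [0.2199, 0.2488, 0.1609, 0.2025, 0.1678], E[r] = 1.4757, γ^t·E[r] = 0.944444, running G = 2.850000
t=3: π = [0.2229, 0.2509, 0.1576, 0.1996, 0.1691], E[r] = 1.5014, γ^t·E[r] = 0.768741, running G = 3.618741
t=4: π = [0.2231, 0.2510, 0.1580, 0.1989, 0.1690], E[r] = 1.5033, γ^t·E[r] = 0.615763, running G = 4.234504

G = 4.2345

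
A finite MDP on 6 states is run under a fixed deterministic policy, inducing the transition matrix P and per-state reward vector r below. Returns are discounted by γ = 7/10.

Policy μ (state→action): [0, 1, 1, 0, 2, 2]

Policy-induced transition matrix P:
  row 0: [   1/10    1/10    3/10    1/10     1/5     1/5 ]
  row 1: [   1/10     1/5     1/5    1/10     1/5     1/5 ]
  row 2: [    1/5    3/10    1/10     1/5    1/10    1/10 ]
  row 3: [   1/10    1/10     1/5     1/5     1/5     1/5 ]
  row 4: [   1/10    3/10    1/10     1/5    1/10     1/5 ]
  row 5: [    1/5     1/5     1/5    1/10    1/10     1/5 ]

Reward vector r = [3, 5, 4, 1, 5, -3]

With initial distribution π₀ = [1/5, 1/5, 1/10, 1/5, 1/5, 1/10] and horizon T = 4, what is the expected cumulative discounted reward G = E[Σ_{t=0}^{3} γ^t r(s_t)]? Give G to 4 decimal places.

t=0: π = [0.2000, 0.2000, 0.1000, 0.2000, 0.2000, 0.1000], E[r] = 2.9000, γ^t·E[r] = 2.900000, running G = 2.900000
t=1: π = [0.1200, 0.1900, 0.1900, 0.1500, 0.1600, 0.1900], E[r] = 2.4500, γ^t·E[r] = 1.715000, running G = 4.615000
t=2: π = [0.1380, 0.2080, 0.1770, 0.1500, 0.1460, 0.1810], E[r] = 2.4990, γ^t·E[r] = 1.224510, running G = 5.839510
t=3: π = [0.1358, 0.2035, 0.1815, 0.1473, 0.1496, 0.1823], E[r] = 2.4993, γ^t·E[r] = 0.857260, running G = 6.696770

G = 6.6968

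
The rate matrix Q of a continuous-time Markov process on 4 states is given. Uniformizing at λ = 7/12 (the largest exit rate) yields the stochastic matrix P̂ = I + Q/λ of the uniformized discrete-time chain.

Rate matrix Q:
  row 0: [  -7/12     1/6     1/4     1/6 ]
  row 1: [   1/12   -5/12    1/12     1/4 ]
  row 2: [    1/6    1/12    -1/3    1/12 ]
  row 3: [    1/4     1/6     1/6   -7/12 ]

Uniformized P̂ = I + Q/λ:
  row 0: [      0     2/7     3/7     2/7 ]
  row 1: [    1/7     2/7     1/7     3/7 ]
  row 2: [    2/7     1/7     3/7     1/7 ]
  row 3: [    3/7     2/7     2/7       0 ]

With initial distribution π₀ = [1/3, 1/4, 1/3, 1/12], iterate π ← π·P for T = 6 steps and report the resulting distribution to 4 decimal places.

t=0: π = [0.3333, 0.2500, 0.3333, 0.0833]
t=1: π = [0.1667, 0.2381, 0.3452, 0.2500]
t=2: π = [0.2398, 0.2364, 0.3248, 0.1990]
t=3: π = [0.2119, 0.2393, 0.3326, 0.2162]
t=4: π = [0.2219, 0.2382, 0.3293, 0.2106]
t=5: π = [0.2184, 0.2387, 0.3304, 0.2125]
t=6: π = [0.2196, 0.2385, 0.3300, 0.2119]

π = [0.2196, 0.2385, 0.3300, 0.2119]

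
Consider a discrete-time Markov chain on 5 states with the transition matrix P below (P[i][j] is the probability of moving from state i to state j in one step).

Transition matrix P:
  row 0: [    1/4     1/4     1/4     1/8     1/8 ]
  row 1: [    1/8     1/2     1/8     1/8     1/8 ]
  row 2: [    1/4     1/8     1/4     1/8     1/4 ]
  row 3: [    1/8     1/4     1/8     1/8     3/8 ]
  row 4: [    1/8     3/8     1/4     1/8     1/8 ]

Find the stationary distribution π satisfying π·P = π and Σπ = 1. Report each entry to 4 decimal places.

π = [0.1704, 0.3312, 0.1930, 0.1250, 0.1804]

Balance equations π_j = Σ_i π_i·P[i][j]:
  π_0 = 1/4·π_0 + 1/8·π_1 + 1/4·π_2 + 1/8·π_3 + 1/8·π_4
  π_1 = 1/4·π_0 + 1/2·π_1 + 1/8·π_2 + 1/4·π_3 + 3/8·π_4
  π_2 = 1/4·π_0 + 1/8·π_1 + 1/4·π_2 + 1/8·π_3 + 1/4·π_4
  π_3 = 1/8·π_0 + 1/8·π_1 + 1/8·π_2 + 1/8·π_3 + 1/8·π_4
  normalize: π_0 + π_1 + π_2 + π_3 + π_4 = 1
Solving the linear system gives exactly π = [257/1508, 999/3016, 291/1508, 1/8, 68/377].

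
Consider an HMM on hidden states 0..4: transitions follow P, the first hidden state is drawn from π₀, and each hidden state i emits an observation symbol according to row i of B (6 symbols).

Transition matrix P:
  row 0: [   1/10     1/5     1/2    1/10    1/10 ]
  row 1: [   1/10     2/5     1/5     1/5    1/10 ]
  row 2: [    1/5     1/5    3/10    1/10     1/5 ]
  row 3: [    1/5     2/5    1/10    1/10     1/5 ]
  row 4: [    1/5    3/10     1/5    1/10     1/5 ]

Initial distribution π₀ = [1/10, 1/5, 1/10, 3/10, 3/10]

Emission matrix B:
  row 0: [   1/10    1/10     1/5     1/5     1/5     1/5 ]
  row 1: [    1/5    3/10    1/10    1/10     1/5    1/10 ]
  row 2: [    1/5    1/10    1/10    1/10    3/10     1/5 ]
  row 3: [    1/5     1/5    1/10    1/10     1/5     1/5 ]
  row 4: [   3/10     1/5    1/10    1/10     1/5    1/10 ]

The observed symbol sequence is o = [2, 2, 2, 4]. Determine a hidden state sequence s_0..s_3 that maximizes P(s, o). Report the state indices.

path = [0, 2, 0, 2]

t=0: δ = [2.000e-02, 2.000e-02, 1.000e-02, 3.000e-02, 3.000e-02]  (obs o_0=2)
t=1: δ = [1.200e-03, 1.200e-03, 1.000e-03, 4.000e-04, 6.000e-04]  ψ = [3, 3, 0, 1, 3]  (obs o_1=2)
t=2: δ = [4.000e-05, 4.800e-05, 6.000e-05, 2.400e-05, 2.000e-05]  ψ = [2, 1, 0, 1, 2]  (obs o_2=2)
t=3: δ = [2.400e-06, 3.840e-06, 6.000e-06, 1.920e-06, 2.400e-06]  ψ = [2, 1, 0, 1, 2]  (obs o_3=4)
backtrack: best end state = 2; path = [0, 2, 0, 2]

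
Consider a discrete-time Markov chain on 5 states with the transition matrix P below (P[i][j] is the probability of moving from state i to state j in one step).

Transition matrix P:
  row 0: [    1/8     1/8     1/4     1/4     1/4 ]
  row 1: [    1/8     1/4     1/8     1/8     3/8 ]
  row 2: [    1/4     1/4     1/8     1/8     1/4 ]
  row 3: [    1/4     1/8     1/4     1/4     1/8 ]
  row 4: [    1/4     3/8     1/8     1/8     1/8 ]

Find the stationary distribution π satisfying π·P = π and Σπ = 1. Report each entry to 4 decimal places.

Balance equations π_j = Σ_i π_i·P[i][j]:
  π_0 = 1/8·π_0 + 1/8·π_1 + 1/4·π_2 + 1/4·π_3 + 1/4·π_4
  π_1 = 1/8·π_0 + 1/4·π_1 + 1/4·π_2 + 1/8·π_3 + 3/8·π_4
  π_2 = 1/4·π_0 + 1/8·π_1 + 1/8·π_2 + 1/4·π_3 + 1/8·π_4
  π_3 = 1/4·π_0 + 1/8·π_1 + 1/8·π_2 + 1/4·π_3 + 1/8·π_4
  normalize: π_0 + π_1 + π_2 + π_3 + π_4 = 1
Solving the linear system gives exactly π = [54/275, 64/275, 47/275, 47/275, 63/275].

π = [0.1964, 0.2327, 0.1709, 0.1709, 0.2291]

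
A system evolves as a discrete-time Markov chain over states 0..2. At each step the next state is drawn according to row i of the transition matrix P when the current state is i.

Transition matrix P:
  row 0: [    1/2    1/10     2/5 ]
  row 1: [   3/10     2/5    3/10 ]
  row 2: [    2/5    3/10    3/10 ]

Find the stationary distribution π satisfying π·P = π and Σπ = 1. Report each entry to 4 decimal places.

Balance equations π_j = Σ_i π_i·P[i][j]:
  π_0 = 1/2·π_0 + 3/10·π_1 + 2/5·π_2
  π_1 = 1/10·π_0 + 2/5·π_1 + 3/10·π_2
  normalize: π_0 + π_1 + π_2 = 1
Solving the linear system gives exactly π = [33/79, 19/79, 27/79].

π = [0.4177, 0.2405, 0.3418]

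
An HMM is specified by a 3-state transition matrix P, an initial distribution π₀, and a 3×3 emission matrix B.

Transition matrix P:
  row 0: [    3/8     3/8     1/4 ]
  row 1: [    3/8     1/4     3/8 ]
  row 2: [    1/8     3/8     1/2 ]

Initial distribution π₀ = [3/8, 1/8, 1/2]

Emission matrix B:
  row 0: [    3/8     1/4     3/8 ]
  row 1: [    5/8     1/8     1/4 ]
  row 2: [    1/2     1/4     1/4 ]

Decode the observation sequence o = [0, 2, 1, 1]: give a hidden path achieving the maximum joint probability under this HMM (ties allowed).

path = [2, 2, 2, 2]

t=0: δ = [1.406e-01, 7.812e-02, 2.500e-01]  (obs o_0=0)
t=1: δ = [1.978e-02, 2.344e-02, 3.125e-02]  ψ = [0, 2, 2]  (obs o_1=2)
t=2: δ = [2.197e-03, 1.465e-03, 3.906e-03]  ψ = [1, 2, 2]  (obs o_2=1)
t=3: δ = [2.060e-04, 1.831e-04, 4.883e-04]  ψ = [0, 2, 2]  (obs o_3=1)
backtrack: best end state = 2; path = [2, 2, 2, 2]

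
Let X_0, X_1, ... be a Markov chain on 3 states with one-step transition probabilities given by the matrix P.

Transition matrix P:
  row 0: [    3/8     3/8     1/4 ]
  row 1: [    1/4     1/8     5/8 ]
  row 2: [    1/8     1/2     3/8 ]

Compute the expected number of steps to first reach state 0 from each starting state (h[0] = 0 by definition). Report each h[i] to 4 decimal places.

h = [0.0000, 5.3333, 5.8667]

First-step conditioning: h[0] = 0; for i ≠ 0, h[i] = 1 + Σ_k P[i][k]·h[k].
  h[1] = 1 + 1/8·h[1] + 5/8·h[2]
  h[2] = 1 + 1/2·h[1] + 3/8·h[2]
Solving the 2×2 linear system over states ≠ 0 gives exactly h = [0, 16/3, 88/15] (h[0] = 0 is the target).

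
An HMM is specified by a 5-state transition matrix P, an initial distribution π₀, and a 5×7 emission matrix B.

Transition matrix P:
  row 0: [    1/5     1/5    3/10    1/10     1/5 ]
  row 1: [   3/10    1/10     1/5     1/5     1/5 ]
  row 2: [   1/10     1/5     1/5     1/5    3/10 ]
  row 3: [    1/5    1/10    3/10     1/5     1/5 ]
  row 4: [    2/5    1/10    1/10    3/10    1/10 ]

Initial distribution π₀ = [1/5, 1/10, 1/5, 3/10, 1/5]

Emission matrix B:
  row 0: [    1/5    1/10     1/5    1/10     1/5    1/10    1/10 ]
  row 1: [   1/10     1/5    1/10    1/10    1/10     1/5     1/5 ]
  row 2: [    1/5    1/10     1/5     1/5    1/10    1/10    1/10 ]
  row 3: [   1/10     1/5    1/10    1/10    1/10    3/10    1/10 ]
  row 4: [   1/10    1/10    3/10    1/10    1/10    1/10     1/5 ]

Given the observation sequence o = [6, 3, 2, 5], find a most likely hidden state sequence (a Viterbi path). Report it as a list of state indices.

t=0: δ = [2.000e-02, 2.000e-02, 2.000e-02, 3.000e-02, 4.000e-02]  (obs o_0=6)
t=1: δ = [1.600e-03, 4.000e-04, 1.800e-03, 1.200e-03, 6.000e-04]  ψ = [4, 0, 3, 4, 2]  (obs o_1=3)
t=2: δ = [6.400e-05, 3.600e-05, 9.600e-05, 3.600e-05, 1.620e-04]  ψ = [0, 2, 0, 2, 2]  (obs o_2=2)
t=3: δ = [6.480e-06, 3.840e-06, 1.920e-06, 1.458e-05, 2.880e-06]  ψ = [4, 2, 0, 4, 2]  (obs o_3=5)
backtrack: best end state = 3; path = [3, 2, 4, 3]

path = [3, 2, 4, 3]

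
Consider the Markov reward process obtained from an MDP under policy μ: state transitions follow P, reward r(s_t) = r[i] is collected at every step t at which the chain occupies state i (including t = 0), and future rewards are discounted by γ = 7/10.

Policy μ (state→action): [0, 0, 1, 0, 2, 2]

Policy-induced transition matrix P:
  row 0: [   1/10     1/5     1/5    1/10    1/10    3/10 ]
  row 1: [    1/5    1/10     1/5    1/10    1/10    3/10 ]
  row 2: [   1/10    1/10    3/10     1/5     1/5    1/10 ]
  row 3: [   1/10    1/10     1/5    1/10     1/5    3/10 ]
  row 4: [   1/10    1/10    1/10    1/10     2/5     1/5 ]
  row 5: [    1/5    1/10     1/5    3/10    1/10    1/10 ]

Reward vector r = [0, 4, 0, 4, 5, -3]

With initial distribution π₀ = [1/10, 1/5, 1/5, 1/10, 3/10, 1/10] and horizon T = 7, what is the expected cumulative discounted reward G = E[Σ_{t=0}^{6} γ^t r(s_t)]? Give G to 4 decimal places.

t=0: π = [0.1000, 0.2000, 0.2000, 0.1000, 0.3000, 0.1000], E[r] = 2.4000, γ^t·E[r] = 2.400000, running G = 2.400000
t=1: π = [0.1300, 0.1100, 0.1900, 0.1400, 0.2200, 0.2100], E[r] = 1.4700, γ^t·E[r] = 1.029000, running G = 3.429000
t=2: π = [0.1320, 0.1130, 0.1970, 0.1610, 0.1990, 0.1980], E[r] = 1.4970, γ^t·E[r] = 0.733530, running G = 4.162530
t=3: π = [0.1311, 0.1132, 0.1998, 0.1593, 0.1955, 0.2011], E[r] = 1.4642, γ^t·E[r] = 0.502221, running G = 4.664751
t=4: π = [0.1314, 0.1131, 0.2004, 0.1602, 0.1946, 0.2003], E[r] = 1.4652, γ^t·E[r] = 0.351802, running G = 5.016552
t=5: π = [0.1313, 0.1131, 0.2006, 0.1601, 0.1944, 0.2004], E[r] = 1.4639, γ^t·E[r] = 0.246038, running G = 5.262591
t=6: π = [0.1314, 0.1131, 0.2006, 0.1601, 0.1944, 0.2004], E[r] = 1.4640, γ^t·E[r] = 0.172239, running G = 5.434829

G = 5.4348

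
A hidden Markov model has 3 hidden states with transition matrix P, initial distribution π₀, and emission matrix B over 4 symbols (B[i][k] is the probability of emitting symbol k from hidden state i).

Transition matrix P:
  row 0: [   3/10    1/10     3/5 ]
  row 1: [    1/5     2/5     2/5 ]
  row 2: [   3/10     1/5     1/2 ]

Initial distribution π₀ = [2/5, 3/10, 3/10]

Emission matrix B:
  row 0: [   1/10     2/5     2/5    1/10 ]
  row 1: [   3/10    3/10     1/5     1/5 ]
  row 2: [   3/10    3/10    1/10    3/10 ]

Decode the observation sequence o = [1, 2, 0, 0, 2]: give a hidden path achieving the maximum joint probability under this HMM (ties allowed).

path = [0, 0, 2, 2, 0]

t=0: δ = [1.600e-01, 9.000e-02, 9.000e-02]  (obs o_0=1)
t=1: δ = [1.920e-02, 7.200e-03, 9.600e-03]  ψ = [0, 1, 0]  (obs o_1=2)
t=2: δ = [5.760e-04, 8.640e-04, 3.456e-03]  ψ = [0, 1, 0]  (obs o_2=0)
t=3: δ = [1.037e-04, 2.074e-04, 5.184e-04]  ψ = [2, 2, 2]  (obs o_3=0)
t=4: δ = [6.221e-05, 2.074e-05, 2.592e-05]  ψ = [2, 2, 2]  (obs o_4=2)
backtrack: best end state = 0; path = [0, 0, 2, 2, 0]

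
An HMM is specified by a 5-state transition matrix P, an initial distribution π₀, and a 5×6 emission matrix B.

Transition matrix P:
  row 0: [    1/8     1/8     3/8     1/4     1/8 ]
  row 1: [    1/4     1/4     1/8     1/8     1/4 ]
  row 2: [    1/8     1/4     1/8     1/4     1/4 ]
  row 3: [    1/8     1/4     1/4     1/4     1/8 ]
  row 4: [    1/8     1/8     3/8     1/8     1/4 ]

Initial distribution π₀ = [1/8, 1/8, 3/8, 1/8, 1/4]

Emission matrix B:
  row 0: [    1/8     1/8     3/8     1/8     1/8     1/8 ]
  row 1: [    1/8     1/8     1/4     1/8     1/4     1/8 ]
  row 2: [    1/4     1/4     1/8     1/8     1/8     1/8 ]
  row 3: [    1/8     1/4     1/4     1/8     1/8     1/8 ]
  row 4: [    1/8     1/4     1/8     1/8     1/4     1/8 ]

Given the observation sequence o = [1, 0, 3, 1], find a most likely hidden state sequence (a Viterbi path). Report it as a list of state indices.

path = [4, 2, 4, 2]

t=0: δ = [1.562e-02, 1.562e-02, 9.375e-02, 3.125e-02, 6.250e-02]  (obs o_0=1)
t=1: δ = [1.465e-03, 2.930e-03, 5.859e-03, 2.930e-03, 2.930e-03]  ψ = [2, 2, 4, 2, 2]  (obs o_1=0)
t=2: δ = [9.155e-05, 1.831e-04, 1.373e-04, 1.831e-04, 1.831e-04]  ψ = [1, 2, 4, 2, 2]  (obs o_2=3)
t=3: δ = [5.722e-06, 5.722e-06, 1.717e-05, 1.144e-05, 1.144e-05]  ψ = [1, 1, 4, 3, 1]  (obs o_3=1)
backtrack: best end state = 2; path = [4, 2, 4, 2]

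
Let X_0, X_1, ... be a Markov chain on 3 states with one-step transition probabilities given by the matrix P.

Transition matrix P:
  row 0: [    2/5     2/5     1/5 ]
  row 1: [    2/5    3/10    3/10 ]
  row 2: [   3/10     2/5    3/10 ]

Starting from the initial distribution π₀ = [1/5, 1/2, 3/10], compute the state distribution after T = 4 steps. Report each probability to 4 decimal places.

t=0: π = [0.2000, 0.5000, 0.3000]
t=1: π = [0.3700, 0.3500, 0.2800]
t=2: π = [0.3720, 0.3650, 0.2630]
t=3: π = [0.3737, 0.3635, 0.2628]
t=4: π = [0.3737, 0.3637, 0.2626]

π = [0.3737, 0.3637, 0.2626]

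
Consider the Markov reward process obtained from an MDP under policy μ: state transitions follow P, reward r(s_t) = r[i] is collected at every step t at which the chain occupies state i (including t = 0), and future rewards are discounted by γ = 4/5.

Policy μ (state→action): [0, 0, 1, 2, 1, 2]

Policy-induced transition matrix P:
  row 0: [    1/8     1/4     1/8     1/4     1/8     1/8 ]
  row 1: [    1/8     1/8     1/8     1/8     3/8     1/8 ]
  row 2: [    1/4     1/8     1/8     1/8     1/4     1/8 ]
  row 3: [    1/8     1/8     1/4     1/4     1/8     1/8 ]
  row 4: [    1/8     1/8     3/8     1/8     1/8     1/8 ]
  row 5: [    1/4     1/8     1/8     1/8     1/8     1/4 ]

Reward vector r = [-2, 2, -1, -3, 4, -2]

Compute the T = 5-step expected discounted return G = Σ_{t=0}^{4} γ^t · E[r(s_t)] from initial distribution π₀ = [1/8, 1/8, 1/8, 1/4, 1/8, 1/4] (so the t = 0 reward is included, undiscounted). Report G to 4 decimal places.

G = -1.6307

t=0: π = [0.1250, 0.1250, 0.1250, 0.2500, 0.1250, 0.2500], E[r] = -0.8750, γ^t·E[r] = -0.875000, running G = -0.875000
t=1: π = [0.1719, 0.1406, 0.1875, 0.1719, 0.1719, 0.1563], E[r] = -0.3906, γ^t·E[r] = -0.312500, running G = -1.187500
t=2: π = [0.1680, 0.1465, 0.1895, 0.1680, 0.1836, 0.1445], E[r] = -0.2910, γ^t·E[r] = -0.186250, running G = -1.373750
t=3: π = [0.1667, 0.1460, 0.1919, 0.1670, 0.1853, 0.1431], E[r] = -0.2793, γ^t·E[r] = -0.143000, running G = -1.516750
t=4: π = [0.1669, 0.1458, 0.1922, 0.1667, 0.1855, 0.1429], E[r] = -0.2782, γ^t·E[r] = -0.113963, running G = -1.630713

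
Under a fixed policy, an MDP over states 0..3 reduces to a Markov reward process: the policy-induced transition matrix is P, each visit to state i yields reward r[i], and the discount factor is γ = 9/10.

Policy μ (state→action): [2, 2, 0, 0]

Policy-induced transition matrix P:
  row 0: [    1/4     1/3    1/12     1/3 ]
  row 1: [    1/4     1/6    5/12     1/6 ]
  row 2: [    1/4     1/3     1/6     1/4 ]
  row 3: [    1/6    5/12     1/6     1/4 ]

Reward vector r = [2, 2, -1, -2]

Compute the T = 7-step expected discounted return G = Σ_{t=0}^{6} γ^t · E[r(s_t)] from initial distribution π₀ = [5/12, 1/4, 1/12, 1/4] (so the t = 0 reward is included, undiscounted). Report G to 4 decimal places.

t=0: π = [0.4167, 0.2500, 0.0833, 0.2500], E[r] = 0.7500, γ^t·E[r] = 0.750000, running G = 0.750000
t=1: π = [0.2292, 0.3125, 0.1944, 0.2639], E[r] = 0.3611, γ^t·E[r] = 0.325000, running G = 1.075000
t=2: π = [0.2280, 0.3032, 0.2257, 0.2431], E[r] = 0.3507, γ^t·E[r] = 0.284063, running G = 1.359063
t=3: π = [0.2297, 0.3030, 0.2235, 0.2437], E[r] = 0.3546, γ^t·E[r] = 0.258539, running G = 1.617602
t=4: π = [0.2297, 0.3031, 0.2233, 0.2439], E[r] = 0.3546, γ^t·E[r] = 0.232643, running G = 1.850245
t=5: π = [0.2297, 0.3031, 0.2233, 0.2439], E[r] = 0.3546, γ^t·E[r] = 0.209360, running G = 2.059604
t=6: π = [0.2297, 0.3031, 0.2233, 0.2439], E[r] = 0.3546, γ^t·E[r] = 0.188425, running G = 2.248029

G = 2.2480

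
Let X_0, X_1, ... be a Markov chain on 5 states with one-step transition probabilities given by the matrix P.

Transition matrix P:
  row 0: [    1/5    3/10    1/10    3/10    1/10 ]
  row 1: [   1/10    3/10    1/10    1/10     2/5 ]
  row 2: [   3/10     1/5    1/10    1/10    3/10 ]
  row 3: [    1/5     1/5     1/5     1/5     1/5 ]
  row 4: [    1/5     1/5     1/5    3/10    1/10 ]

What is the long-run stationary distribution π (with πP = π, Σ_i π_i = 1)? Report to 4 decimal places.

Balance equations π_j = Σ_i π_i·P[i][j]:
  π_0 = 1/5·π_0 + 1/10·π_1 + 3/10·π_2 + 1/5·π_3 + 1/5·π_4
  π_1 = 3/10·π_0 + 3/10·π_1 + 1/5·π_2 + 1/5·π_3 + 1/5·π_4
  π_2 = 1/10·π_0 + 1/10·π_1 + 1/10·π_2 + 1/5·π_3 + 1/5·π_4
  π_3 = 3/10·π_0 + 1/10·π_1 + 1/10·π_2 + 1/5·π_3 + 3/10·π_4
  normalize: π_0 + π_1 + π_2 + π_3 + π_4 = 1
Solving the linear system gives exactly π = [64/337, 82/337, 48/337, 751/3707, 822/3707].

π = [0.1899, 0.2433, 0.1424, 0.2026, 0.2217]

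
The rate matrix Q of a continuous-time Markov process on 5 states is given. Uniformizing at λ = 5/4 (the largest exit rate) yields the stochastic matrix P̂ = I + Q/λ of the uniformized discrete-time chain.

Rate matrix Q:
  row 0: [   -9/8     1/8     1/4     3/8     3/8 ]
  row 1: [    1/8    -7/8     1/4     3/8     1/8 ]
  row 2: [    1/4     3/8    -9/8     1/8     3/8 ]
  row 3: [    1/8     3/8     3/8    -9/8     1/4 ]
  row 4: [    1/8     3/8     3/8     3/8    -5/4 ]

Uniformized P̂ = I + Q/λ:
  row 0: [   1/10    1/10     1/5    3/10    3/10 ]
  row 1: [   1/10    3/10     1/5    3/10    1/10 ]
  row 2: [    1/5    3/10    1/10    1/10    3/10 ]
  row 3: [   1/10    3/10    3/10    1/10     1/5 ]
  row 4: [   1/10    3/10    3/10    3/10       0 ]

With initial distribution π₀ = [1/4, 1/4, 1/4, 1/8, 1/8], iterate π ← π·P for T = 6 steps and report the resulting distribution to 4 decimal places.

t=0: π = [0.2500, 0.2500, 0.2500, 0.1250, 0.1250]
t=1: π = [0.1250, 0.2500, 0.2000, 0.2250, 0.2000]
t=2: π = [0.1200, 0.2750, 0.2225, 0.2150, 0.1675]
t=3: π = [0.1223, 0.2760, 0.2160, 0.2125, 0.1733]
t=4: π = [0.1216, 0.2756, 0.2170, 0.2143, 0.1716]
t=5: π = [0.1217, 0.2757, 0.2169, 0.2137, 0.1720]
t=6: π = [0.1217, 0.2757, 0.2169, 0.2139, 0.1719]

π = [0.1217, 0.2757, 0.2169, 0.2139, 0.1719]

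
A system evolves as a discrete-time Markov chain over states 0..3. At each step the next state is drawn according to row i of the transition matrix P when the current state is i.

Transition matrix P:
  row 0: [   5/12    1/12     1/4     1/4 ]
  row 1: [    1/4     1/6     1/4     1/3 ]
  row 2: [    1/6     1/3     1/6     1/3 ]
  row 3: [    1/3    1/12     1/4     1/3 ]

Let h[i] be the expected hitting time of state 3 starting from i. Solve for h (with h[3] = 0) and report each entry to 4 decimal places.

First-step conditioning: h[3] = 0; for i ≠ 3, h[i] = 1 + Σ_k P[i][k]·h[k].
  h[0] = 1 + 5/12·h[0] + 1/12·h[1] + 1/4·h[2]
  h[1] = 1 + 1/4·h[0] + 1/6·h[1] + 1/4·h[2]
  h[2] = 1 + 1/6·h[0] + 1/3·h[1] + 1/6·h[2]
Solving the 3×3 linear system over states ≠ 3 gives exactly h = [39/11, 390/121, 387/121, 0] (h[3] = 0 is the target).

h = [3.5455, 3.2231, 3.1983, 0.0000]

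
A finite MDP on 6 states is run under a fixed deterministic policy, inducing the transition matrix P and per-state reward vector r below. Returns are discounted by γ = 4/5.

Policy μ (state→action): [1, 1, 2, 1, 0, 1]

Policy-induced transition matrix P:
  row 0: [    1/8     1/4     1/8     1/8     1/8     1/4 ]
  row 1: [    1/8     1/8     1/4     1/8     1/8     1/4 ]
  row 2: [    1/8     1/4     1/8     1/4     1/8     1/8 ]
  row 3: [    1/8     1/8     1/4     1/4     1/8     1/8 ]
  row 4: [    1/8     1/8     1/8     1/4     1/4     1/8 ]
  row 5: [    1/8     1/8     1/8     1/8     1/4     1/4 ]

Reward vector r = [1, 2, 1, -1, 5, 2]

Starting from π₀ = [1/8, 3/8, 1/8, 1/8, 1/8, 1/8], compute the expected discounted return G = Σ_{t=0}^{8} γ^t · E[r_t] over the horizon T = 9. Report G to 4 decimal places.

G = 7.2174

t=0: π = [0.1250, 0.3750, 0.1250, 0.1250, 0.1250, 0.1250], E[r] = 1.7500, γ^t·E[r] = 1.750000, running G = 1.750000
t=1: π = [0.1250, 0.1563, 0.1875, 0.1719, 0.1563, 0.2031], E[r] = 1.6406, γ^t·E[r] = 1.312500, running G = 3.062500
t=2: π = [0.1250, 0.1641, 0.1660, 0.1895, 0.1699, 0.1855], E[r] = 1.6504, γ^t·E[r] = 1.056250, running G = 4.118750
t=3: π = [0.1250, 0.1614, 0.1692, 0.1907, 0.1694, 0.1843], E[r] = 1.6421, γ^t·E[r] = 0.840750, running G = 4.959500
t=4: π = [0.1250, 0.1618, 0.1690, 0.1912, 0.1692, 0.1838], E[r] = 1.6402, γ^t·E[r] = 0.671813, running G = 5.631313
t=5: π = [0.1250, 0.1618, 0.1691, 0.1912, 0.1691, 0.1838], E[r] = 1.6398, γ^t·E[r] = 0.537316, running G = 6.168629
t=6: π = [0.1250, 0.1618, 0.1691, 0.1912, 0.1691, 0.1838], E[r] = 1.6397, γ^t·E[r] = 0.429840, running G = 6.598469
t=7: π = [0.1250, 0.1618, 0.1691, 0.1912, 0.1691, 0.1838], E[r] = 1.6397, γ^t·E[r] = 0.343871, running G = 6.942340
t=8: π = [0.1250, 0.1618, 0.1691, 0.1912, 0.1691, 0.1838], E[r] = 1.6397, γ^t·E[r] = 0.275097, running G = 7.217437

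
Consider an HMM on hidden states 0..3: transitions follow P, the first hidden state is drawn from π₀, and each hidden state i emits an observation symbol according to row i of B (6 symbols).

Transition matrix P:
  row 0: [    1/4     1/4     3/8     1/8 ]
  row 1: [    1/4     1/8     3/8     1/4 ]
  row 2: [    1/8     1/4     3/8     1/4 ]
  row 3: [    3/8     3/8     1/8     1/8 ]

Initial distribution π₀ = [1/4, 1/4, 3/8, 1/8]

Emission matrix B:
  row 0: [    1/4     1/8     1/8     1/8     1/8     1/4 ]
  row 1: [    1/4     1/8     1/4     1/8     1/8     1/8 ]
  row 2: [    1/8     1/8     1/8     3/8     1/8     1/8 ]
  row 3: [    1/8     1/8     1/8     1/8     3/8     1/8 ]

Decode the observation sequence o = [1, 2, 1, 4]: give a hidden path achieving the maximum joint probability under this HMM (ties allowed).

path = [2, 1, 2, 3]

t=0: δ = [3.125e-02, 3.125e-02, 4.688e-02, 1.562e-02]  (obs o_0=1)
t=1: δ = [9.766e-04, 2.930e-03, 2.197e-03, 1.465e-03]  ψ = [0, 2, 2, 2]  (obs o_1=2)
t=2: δ = [9.155e-05, 6.866e-05, 1.373e-04, 9.155e-05]  ψ = [1, 2, 1, 1]  (obs o_2=1)
t=3: δ = [4.292e-06, 4.292e-06, 6.437e-06, 1.287e-05]  ψ = [3, 2, 2, 2]  (obs o_3=4)
backtrack: best end state = 3; path = [2, 1, 2, 3]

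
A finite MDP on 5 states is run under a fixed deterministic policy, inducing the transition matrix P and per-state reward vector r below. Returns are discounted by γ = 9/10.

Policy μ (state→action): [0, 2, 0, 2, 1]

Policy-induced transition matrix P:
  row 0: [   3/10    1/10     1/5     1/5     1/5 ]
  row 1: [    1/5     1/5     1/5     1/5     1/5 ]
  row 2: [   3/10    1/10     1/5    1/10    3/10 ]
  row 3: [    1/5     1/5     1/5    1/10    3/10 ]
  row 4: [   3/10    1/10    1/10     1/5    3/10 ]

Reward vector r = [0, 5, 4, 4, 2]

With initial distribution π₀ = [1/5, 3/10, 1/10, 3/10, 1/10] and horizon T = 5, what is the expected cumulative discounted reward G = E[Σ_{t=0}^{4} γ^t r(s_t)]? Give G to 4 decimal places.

G = 11.2892

t=0: π = [0.2000, 0.3000, 0.1000, 0.3000, 0.1000], E[r] = 3.3000, γ^t·E[r] = 3.300000, running G = 3.300000
t=1: π = [0.2400, 0.1600, 0.1900, 0.1600, 0.2500], E[r] = 2.7000, γ^t·E[r] = 2.430000, running G = 5.730000
t=2: π = [0.2680, 0.1320, 0.1750, 0.1650, 0.2600], E[r] = 2.5400, γ^t·E[r] = 2.057400, running G = 7.787400
t=3: π = [0.2703, 0.1297, 0.1740, 0.1660, 0.2600], E[r] = 2.5285, γ^t·E[r] = 1.843277, running G = 9.630677
t=4: π = [0.2704, 0.1296, 0.1740, 0.1660, 0.2600], E[r] = 2.5279, γ^t·E[r] = 1.658522, running G = 11.289199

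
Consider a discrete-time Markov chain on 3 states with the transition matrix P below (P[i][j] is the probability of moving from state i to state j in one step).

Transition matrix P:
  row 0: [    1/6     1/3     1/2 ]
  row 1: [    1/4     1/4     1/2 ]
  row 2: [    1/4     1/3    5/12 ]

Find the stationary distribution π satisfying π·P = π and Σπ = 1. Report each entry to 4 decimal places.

Balance equations π_j = Σ_i π_i·P[i][j]:
  π_0 = 1/6·π_0 + 1/4·π_1 + 1/4·π_2
  π_1 = 1/3·π_0 + 1/4·π_1 + 1/3·π_2
  normalize: π_0 + π_1 + π_2 = 1
Solving the linear system gives exactly π = [3/13, 4/13, 6/13].

π = [0.2308, 0.3077, 0.4615]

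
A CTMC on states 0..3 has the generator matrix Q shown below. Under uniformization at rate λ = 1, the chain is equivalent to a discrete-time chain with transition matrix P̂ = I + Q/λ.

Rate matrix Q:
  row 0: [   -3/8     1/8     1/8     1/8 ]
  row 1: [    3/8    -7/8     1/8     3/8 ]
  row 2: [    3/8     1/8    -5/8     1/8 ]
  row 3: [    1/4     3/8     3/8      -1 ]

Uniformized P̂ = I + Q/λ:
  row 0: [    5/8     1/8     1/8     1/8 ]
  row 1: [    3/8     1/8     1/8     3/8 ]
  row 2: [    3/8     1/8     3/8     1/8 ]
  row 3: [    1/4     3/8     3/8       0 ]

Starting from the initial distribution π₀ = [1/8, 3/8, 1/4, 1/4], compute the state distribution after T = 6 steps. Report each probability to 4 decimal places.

t=0: π = [0.1250, 0.3750, 0.2500, 0.2500]
t=1: π = [0.3750, 0.1875, 0.2500, 0.1875]
t=2: π = [0.4453, 0.1719, 0.2344, 0.1484]
t=3: π = [0.4678, 0.1621, 0.2207, 0.1494]
t=4: π = [0.4733, 0.1624, 0.2175, 0.1469]
t=5: π = [0.4750, 0.1617, 0.2161, 0.1472]
t=6: π = [0.4753, 0.1618, 0.2158, 0.1470]

π = [0.4753, 0.1618, 0.2158, 0.1470]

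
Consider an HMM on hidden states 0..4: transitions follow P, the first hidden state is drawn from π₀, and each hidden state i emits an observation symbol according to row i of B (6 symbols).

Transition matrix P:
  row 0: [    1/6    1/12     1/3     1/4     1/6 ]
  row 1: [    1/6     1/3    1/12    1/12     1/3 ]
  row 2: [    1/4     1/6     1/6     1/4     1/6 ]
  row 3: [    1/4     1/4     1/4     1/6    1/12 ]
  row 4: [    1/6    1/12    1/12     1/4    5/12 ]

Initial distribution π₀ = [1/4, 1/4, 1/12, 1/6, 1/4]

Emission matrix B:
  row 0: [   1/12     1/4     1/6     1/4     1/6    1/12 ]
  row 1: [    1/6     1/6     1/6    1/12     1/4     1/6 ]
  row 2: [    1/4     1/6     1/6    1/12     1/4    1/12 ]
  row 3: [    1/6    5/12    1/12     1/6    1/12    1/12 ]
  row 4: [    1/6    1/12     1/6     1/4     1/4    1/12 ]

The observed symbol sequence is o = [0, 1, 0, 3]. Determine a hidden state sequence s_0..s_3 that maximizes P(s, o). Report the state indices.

path = [4, 3, 2, 0]

t=0: δ = [2.083e-02, 4.167e-02, 2.083e-02, 2.778e-02, 4.167e-02]  (obs o_0=0)
t=1: δ = [1.736e-03, 2.315e-03, 1.157e-03, 4.340e-03, 1.447e-03]  ψ = [1, 1, 0, 4, 4]  (obs o_1=1)
t=2: δ = [9.042e-05, 1.808e-04, 2.713e-04, 1.206e-04, 1.286e-04]  ψ = [3, 3, 3, 3, 1]  (obs o_2=0)
t=3: δ = [1.695e-05, 5.023e-06, 3.768e-06, 1.130e-05, 1.507e-05]  ψ = [2, 1, 2, 2, 1]  (obs o_3=3)
backtrack: best end state = 0; path = [4, 3, 2, 0]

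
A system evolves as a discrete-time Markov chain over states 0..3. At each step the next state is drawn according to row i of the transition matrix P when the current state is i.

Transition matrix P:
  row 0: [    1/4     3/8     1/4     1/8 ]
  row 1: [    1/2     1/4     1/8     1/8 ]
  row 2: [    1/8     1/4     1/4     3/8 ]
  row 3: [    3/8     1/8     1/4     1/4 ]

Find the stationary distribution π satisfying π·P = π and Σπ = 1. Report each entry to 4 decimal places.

Balance equations π_j = Σ_i π_i·P[i][j]:
  π_0 = 1/4·π_0 + 1/2·π_1 + 1/8·π_2 + 3/8·π_3
  π_1 = 3/8·π_0 + 1/4·π_1 + 1/4·π_2 + 1/8·π_3
  π_2 = 1/4·π_0 + 1/8·π_1 + 1/4·π_2 + 1/4·π_3
  normalize: π_0 + π_1 + π_2 + π_3 = 1
Solving the linear system gives exactly π = [155/493, 130/493, 107/493, 101/493].

π = [0.3144, 0.2637, 0.2170, 0.2049]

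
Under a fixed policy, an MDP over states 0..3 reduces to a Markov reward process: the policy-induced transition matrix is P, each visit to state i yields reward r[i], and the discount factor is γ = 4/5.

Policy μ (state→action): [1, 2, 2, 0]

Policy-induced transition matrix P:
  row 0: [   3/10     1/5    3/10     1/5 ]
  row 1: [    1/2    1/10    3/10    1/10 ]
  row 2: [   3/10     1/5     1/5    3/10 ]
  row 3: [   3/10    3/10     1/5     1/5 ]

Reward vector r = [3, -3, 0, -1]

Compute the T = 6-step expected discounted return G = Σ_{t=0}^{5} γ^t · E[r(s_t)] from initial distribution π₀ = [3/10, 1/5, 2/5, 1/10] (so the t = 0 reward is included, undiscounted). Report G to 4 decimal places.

G = 0.7792

t=0: π = [0.3000, 0.2000, 0.4000, 0.1000], E[r] = 0.2000, γ^t·E[r] = 0.200000, running G = 0.200000
t=1: π = [0.3400, 0.1900, 0.2500, 0.2200], E[r] = 0.2300, γ^t·E[r] = 0.184000, running G = 0.384000
t=2: π = [0.3380, 0.2030, 0.2530, 0.2060], E[r] = 0.1990, γ^t·E[r] = 0.127360, running G = 0.511360
t=3: π = [0.3406, 0.2003, 0.2541, 0.2050], E[r] = 0.2159, γ^t·E[r] = 0.110541, running G = 0.621901
t=4: π = [0.3401, 0.2005, 0.2541, 0.2054], E[r] = 0.2134, γ^t·E[r] = 0.087405, running G = 0.709305
t=5: π = [0.3401, 0.2005, 0.2541, 0.2054], E[r] = 0.2134, γ^t·E[r] = 0.069942, running G = 0.779248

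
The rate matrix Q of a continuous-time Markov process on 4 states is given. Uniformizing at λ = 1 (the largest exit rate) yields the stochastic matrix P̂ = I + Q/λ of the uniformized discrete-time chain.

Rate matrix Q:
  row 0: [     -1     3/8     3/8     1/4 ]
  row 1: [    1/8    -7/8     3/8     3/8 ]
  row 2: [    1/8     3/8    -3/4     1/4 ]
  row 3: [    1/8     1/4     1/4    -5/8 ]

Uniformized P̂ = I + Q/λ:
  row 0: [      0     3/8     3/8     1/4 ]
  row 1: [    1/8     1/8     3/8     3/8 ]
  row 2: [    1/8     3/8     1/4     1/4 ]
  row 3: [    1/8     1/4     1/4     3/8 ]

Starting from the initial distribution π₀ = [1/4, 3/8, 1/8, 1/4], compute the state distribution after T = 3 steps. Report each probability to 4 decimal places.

π = [0.1108, 0.2668, 0.2981, 0.3242]

t=0: π = [0.2500, 0.3750, 0.1250, 0.2500]
t=1: π = [0.0938, 0.2500, 0.3281, 0.3281]
t=2: π = [0.1133, 0.2715, 0.2930, 0.3223]
t=3: π = [0.1108, 0.2668, 0.2981, 0.3242]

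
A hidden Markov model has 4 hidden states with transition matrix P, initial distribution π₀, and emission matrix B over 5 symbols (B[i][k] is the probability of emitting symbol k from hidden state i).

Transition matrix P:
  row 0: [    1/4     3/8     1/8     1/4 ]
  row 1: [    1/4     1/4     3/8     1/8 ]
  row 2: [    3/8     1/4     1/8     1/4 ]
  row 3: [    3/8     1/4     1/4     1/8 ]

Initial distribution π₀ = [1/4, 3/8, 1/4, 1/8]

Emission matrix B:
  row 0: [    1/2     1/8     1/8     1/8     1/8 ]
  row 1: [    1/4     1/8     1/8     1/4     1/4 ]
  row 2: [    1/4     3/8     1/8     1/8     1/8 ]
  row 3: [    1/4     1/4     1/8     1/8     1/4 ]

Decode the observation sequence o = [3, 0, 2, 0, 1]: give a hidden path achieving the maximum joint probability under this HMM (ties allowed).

path = [1, 2, 0, 1, 2]

t=0: δ = [3.125e-02, 9.375e-02, 3.125e-02, 1.562e-02]  (obs o_0=3)
t=1: δ = [1.172e-02, 5.859e-03, 8.789e-03, 2.930e-03]  ψ = [1, 1, 1, 1]  (obs o_1=0)
t=2: δ = [4.120e-04, 5.493e-04, 2.747e-04, 3.662e-04]  ψ = [2, 0, 1, 0]  (obs o_2=2)
t=3: δ = [6.866e-05, 3.862e-05, 5.150e-05, 2.575e-05]  ψ = [1, 0, 1, 0]  (obs o_3=0)
t=4: δ = [2.414e-06, 3.219e-06, 5.431e-06, 4.292e-06]  ψ = [2, 0, 1, 0]  (obs o_4=1)
backtrack: best end state = 2; path = [1, 2, 0, 1, 2]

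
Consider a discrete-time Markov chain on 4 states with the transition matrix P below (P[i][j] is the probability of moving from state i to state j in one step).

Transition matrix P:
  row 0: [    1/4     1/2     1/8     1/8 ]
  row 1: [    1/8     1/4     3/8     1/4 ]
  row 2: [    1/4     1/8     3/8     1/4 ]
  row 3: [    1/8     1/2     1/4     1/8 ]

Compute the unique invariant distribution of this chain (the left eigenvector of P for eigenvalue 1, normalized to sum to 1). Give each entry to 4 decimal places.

π = [0.1862, 0.3090, 0.3033, 0.2015]

Balance equations π_j = Σ_i π_i·P[i][j]:
  π_0 = 1/4·π_0 + 1/8·π_1 + 1/4·π_2 + 1/8·π_3
  π_1 = 1/2·π_0 + 1/4·π_1 + 1/8·π_2 + 1/2·π_3
  π_2 = 1/8·π_0 + 3/8·π_1 + 3/8·π_2 + 1/4·π_3
  normalize: π_0 + π_1 + π_2 + π_3 = 1
Solving the linear system gives exactly π = [97/521, 161/521, 158/521, 105/521].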